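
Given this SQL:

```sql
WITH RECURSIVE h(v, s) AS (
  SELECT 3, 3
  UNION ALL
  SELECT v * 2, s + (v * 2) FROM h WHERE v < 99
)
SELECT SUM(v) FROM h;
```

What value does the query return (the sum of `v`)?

381

Base: v=3, s=3.
Iteration 1: 3 < 99 holds -> v = 3 * 2 = 6, s = 3 + 6 = 9.
Iteration 2: 6 < 99 holds -> v = 6 * 2 = 12, s = 9 + 12 = 21.
Iteration 3: 12 < 99 holds -> v = 12 * 2 = 24, s = 21 + 24 = 45.
Iteration 4: 24 < 99 holds -> v = 24 * 2 = 48, s = 45 + 48 = 93.
Iteration 5: 48 < 99 holds -> v = 48 * 2 = 96, s = 93 + 96 = 189.
Iteration 6: 96 < 99 holds -> v = 96 * 2 = 192, s = 189 + 192 = 381.
Iteration 7: 192 < 99 fails; recursion stops.
SUM(v) = 3 + 6 + 12 + 24 + 48 + 96 + 192 = 381.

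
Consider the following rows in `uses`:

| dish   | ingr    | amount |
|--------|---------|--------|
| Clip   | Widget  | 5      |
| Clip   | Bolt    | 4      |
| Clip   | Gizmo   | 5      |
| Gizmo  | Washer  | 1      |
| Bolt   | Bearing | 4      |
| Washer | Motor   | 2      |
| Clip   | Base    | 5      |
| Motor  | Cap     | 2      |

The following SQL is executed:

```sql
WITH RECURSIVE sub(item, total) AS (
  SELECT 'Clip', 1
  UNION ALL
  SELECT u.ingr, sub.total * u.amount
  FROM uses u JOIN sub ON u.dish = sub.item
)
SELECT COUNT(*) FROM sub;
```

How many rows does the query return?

Base: (Clip, total=1).
Iteration 1: components of {Clip} -> Base = 1*5 = 5, Bolt = 1*4 = 4, Gizmo = 1*5 = 5, Widget = 1*5 = 5.
Iteration 2: components of {Base,Bolt,Gizmo,Widget} -> Bearing = 4*4 = 16, Washer = 5*1 = 5.
Iteration 3: components of {Bearing,Washer} -> Motor = 5*2 = 10.
Iteration 4: components of {Motor} -> Cap = 10*2 = 20.
Iteration 5: no further components; recursion stops.
Total rows emitted: 9.

9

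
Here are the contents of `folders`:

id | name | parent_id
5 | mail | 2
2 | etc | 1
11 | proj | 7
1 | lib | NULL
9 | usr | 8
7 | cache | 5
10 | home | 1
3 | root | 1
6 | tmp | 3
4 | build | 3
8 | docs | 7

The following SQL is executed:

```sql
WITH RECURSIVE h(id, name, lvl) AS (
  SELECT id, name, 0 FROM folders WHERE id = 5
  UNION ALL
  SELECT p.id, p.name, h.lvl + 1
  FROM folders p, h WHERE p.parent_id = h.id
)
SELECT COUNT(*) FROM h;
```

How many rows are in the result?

Base: id=5 (mail) at lvl 0.
Iteration 1: rows with parent_id in {5} -> cache (id 7, lvl 1).
Iteration 2: rows with parent_id in {7} -> docs (id 8, lvl 2), proj (id 11, lvl 2).
Iteration 3: rows with parent_id in {8,11} -> usr (id 9, lvl 3).
Iteration 4: no rows with parent_id in {9}; recursion stops.
Total rows emitted: 5.

5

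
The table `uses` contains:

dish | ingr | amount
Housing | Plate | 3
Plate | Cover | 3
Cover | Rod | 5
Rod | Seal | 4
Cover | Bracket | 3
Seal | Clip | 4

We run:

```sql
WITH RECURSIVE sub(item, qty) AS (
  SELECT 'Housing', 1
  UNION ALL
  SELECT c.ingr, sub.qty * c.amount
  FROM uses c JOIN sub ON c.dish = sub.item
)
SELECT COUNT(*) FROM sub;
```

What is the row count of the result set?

Base: (Housing, qty=1).
Iteration 1: components of {Housing} -> Plate = 1*3 = 3.
Iteration 2: components of {Plate} -> Cover = 3*3 = 9.
Iteration 3: components of {Cover} -> Bracket = 9*3 = 27, Rod = 9*5 = 45.
Iteration 4: components of {Bracket,Rod} -> Seal = 45*4 = 180.
Iteration 5: components of {Seal} -> Clip = 180*4 = 720.
Iteration 6: no further components; recursion stops.
Total rows emitted: 7.

7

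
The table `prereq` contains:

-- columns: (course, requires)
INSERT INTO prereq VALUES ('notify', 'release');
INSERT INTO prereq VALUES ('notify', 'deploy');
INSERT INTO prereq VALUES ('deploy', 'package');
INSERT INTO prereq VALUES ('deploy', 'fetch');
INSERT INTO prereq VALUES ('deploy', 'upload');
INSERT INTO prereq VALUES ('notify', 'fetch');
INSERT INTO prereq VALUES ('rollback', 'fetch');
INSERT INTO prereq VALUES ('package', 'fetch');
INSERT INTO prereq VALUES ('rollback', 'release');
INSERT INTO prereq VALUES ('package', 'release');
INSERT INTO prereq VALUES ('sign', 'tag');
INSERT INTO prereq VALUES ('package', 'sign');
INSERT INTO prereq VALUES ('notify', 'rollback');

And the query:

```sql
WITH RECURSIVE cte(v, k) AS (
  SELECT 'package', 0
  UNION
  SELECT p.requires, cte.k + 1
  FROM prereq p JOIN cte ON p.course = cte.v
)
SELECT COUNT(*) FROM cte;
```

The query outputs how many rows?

Base: (package, k=0).
Iteration 1: edges from {package} -> (fetch, k=1), (release, k=1), (sign, k=1).
Iteration 2: edges from {fetch,release,sign} -> (tag, k=2).
Iteration 3: no outgoing edges from {tag}; recursion stops.
Total rows emitted: 5.

5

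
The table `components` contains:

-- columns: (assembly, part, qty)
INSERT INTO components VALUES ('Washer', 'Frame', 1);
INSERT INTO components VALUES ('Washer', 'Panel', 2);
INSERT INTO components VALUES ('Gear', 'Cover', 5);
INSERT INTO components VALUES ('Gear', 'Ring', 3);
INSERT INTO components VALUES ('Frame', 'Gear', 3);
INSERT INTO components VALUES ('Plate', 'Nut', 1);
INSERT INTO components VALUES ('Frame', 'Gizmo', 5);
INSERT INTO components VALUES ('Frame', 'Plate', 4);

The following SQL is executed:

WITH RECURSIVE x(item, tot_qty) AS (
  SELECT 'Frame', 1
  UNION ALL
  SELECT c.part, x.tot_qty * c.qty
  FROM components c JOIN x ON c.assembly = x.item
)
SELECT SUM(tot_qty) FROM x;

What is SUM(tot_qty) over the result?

41

Base: (Frame, tot_qty=1).
Iteration 1: components of {Frame} -> Gear = 1*3 = 3, Gizmo = 1*5 = 5, Plate = 1*4 = 4.
Iteration 2: components of {Gear,Gizmo,Plate} -> Cover = 3*5 = 15, Nut = 4*1 = 4, Ring = 3*3 = 9.
Iteration 3: no further components; recursion stops.
SUM(tot_qty) = 1 + 4 + 5 + 3 + 4 + 9 + 15 = 41.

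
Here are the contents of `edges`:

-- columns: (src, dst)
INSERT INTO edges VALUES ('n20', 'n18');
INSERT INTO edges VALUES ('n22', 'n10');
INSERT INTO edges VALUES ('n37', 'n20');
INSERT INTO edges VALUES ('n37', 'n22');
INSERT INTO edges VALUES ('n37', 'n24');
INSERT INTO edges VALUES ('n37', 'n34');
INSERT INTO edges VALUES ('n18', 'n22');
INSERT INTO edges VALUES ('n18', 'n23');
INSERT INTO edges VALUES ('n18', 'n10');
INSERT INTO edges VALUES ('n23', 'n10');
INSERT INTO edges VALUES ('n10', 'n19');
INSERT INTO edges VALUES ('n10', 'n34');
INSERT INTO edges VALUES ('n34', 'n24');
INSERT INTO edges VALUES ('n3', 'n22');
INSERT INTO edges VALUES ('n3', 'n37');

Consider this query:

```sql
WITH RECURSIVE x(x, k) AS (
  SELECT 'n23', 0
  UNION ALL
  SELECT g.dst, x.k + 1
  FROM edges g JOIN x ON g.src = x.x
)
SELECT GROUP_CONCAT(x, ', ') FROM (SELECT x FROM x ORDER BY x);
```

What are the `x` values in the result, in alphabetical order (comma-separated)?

n10, n19, n23, n24, n34

Base: (n23, k=0).
Iteration 1: edges from {n23} -> (n10, k=1).
Iteration 2: edges from {n10} -> (n19, k=2), (n34, k=2).
Iteration 3: edges from {n19,n34} -> (n24, k=3).
Iteration 4: no outgoing edges from {n24}; recursion stops.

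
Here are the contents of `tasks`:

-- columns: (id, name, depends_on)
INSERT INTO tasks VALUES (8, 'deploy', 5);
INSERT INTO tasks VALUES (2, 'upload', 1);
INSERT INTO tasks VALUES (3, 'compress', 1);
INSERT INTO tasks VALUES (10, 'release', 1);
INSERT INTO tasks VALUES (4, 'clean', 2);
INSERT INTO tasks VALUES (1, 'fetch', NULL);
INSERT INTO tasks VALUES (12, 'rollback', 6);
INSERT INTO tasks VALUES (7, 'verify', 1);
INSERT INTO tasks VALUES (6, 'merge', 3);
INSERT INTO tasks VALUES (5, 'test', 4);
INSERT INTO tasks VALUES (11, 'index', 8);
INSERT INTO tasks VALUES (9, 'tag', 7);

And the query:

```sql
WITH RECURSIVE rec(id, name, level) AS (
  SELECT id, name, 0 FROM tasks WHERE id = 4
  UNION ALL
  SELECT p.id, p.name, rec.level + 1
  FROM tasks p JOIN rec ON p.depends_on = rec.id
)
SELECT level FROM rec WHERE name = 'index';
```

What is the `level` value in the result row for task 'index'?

3

Base: id=4 (clean) at level 0.
Iteration 1: rows with depends_on in {4} -> test (id 5, level 1).
Iteration 2: rows with depends_on in {5} -> deploy (id 8, level 2).
Iteration 3: rows with depends_on in {8} -> index (id 11, level 3).
Iteration 4: no rows with depends_on in {11}; recursion stops.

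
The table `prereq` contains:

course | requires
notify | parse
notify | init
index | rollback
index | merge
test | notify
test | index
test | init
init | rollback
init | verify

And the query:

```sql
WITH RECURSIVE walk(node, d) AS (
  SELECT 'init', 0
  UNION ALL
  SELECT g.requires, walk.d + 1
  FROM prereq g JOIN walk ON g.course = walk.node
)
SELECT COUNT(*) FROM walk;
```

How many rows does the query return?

Base: (init, d=0).
Iteration 1: edges from {init} -> (rollback, d=1), (verify, d=1).
Iteration 2: no outgoing edges from {rollback,verify}; recursion stops.
Total rows emitted: 3.

3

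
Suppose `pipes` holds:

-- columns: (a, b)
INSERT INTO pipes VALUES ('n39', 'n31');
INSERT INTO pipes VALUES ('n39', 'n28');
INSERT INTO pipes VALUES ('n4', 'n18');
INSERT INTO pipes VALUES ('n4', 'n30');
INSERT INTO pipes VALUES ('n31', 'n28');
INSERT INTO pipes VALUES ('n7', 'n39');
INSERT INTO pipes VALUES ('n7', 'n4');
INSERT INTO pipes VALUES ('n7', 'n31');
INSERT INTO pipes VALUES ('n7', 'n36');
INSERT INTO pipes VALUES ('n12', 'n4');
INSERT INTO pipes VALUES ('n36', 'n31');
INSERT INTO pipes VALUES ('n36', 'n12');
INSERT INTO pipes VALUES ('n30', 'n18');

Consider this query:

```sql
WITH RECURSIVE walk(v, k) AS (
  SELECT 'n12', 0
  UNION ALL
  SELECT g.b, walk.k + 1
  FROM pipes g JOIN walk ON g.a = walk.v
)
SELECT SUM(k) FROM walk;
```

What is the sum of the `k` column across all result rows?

8

Base: (n12, k=0).
Iteration 1: edges from {n12} -> (n4, k=1).
Iteration 2: edges from {n4} -> (n18, k=2), (n30, k=2).
Iteration 3: edges from {n18,n30} -> (n18, k=3).
Iteration 4: no outgoing edges from {n18}; recursion stops.
SUM(k) = 0 + 1 + 2 + 2 + 3 = 8.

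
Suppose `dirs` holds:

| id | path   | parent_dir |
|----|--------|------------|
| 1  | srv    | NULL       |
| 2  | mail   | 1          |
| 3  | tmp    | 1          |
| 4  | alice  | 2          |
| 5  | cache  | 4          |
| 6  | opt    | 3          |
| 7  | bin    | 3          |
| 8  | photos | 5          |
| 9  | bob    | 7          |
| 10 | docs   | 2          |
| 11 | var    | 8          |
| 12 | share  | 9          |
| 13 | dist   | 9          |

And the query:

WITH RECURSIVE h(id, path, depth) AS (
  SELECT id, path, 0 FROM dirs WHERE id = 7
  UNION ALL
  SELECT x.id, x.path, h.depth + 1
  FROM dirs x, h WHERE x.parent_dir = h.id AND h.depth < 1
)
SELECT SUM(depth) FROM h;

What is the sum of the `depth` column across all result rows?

1

Base: id=7 (bin) at depth 0.
Iteration 1: rows with parent_dir in {7} -> bob (id 9, depth 1).
Iteration 2: depth < 1 fails for all current rows; recursion stops.
SUM(depth) = 0 + 1 = 1.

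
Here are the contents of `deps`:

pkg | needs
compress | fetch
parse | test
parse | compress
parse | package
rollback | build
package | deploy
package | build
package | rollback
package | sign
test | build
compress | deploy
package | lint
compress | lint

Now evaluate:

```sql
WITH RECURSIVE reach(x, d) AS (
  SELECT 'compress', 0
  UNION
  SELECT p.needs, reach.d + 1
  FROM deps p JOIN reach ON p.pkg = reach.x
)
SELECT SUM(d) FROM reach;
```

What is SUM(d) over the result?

Base: (compress, d=0).
Iteration 1: edges from {compress} -> (deploy, d=1), (fetch, d=1), (lint, d=1).
Iteration 2: no outgoing edges from {deploy,fetch,lint}; recursion stops.
SUM(d) = 0 + 1 + 1 + 1 = 3.

3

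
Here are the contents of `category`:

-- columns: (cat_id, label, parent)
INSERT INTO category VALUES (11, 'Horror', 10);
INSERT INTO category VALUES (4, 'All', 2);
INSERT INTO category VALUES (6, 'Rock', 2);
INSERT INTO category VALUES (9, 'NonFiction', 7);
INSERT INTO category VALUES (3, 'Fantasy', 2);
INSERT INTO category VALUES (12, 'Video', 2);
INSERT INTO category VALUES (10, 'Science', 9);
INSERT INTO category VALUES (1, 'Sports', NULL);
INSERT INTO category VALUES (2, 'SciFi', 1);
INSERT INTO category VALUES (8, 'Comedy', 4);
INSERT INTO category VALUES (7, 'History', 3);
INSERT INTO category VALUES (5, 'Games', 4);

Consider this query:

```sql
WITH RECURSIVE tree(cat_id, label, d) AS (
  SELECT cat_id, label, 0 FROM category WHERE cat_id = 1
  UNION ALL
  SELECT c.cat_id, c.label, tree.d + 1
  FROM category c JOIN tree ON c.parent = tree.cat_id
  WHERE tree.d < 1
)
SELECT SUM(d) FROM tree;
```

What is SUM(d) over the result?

1

Base: cat_id=1 (Sports) at d 0.
Iteration 1: rows with parent in {1} -> SciFi (id 2, d 1).
Iteration 2: d < 1 fails for all current rows; recursion stops.
SUM(d) = 0 + 1 = 1.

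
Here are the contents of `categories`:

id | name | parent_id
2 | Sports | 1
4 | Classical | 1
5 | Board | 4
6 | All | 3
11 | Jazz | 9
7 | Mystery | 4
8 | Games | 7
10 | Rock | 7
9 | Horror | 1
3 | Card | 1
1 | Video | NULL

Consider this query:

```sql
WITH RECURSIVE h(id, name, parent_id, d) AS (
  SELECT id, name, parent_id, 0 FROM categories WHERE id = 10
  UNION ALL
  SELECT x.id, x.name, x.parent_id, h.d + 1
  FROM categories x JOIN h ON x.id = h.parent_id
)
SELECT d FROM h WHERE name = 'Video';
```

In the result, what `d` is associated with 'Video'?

3

Base: id=10 (Rock), parent_id=7, d 0.
Iteration 1: join on id=7 -> Mystery (id 7, parent_id=4, d 1).
Iteration 2: join on id=4 -> Classical (id 4, parent_id=1, d 2).
Iteration 3: join on id=1 -> Video (id 1, parent_id=NULL, d 3).
Iteration 4: parent_id is NULL; no match; recursion stops.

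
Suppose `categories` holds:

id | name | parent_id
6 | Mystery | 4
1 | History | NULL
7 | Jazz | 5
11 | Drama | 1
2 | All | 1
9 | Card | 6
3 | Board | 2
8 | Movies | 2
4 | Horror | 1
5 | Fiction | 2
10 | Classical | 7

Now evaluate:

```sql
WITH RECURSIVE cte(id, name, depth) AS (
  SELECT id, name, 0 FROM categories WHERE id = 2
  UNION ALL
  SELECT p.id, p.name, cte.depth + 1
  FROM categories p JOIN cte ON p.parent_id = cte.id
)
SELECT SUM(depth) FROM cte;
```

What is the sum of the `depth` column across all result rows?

8

Base: id=2 (All) at depth 0.
Iteration 1: rows with parent_id in {2} -> Board (id 3, depth 1), Fiction (id 5, depth 1), Movies (id 8, depth 1).
Iteration 2: rows with parent_id in {3,5,8} -> Jazz (id 7, depth 2).
Iteration 3: rows with parent_id in {7} -> Classical (id 10, depth 3).
Iteration 4: no rows with parent_id in {10}; recursion stops.
SUM(depth) = 0 + 1 + 1 + 1 + 2 + 3 = 8.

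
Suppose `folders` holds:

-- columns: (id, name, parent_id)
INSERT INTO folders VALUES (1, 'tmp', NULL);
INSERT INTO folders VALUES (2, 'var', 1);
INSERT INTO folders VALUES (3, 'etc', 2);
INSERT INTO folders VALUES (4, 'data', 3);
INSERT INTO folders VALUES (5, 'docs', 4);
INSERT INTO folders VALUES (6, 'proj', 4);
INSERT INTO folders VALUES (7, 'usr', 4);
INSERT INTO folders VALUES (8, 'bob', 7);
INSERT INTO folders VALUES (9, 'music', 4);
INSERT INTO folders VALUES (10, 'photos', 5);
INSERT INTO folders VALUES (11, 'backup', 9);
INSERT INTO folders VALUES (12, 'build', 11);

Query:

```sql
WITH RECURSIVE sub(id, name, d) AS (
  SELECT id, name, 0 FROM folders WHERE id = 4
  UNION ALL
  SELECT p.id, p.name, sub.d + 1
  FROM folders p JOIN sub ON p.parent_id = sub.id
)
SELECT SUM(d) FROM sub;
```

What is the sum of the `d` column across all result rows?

13

Base: id=4 (data) at d 0.
Iteration 1: rows with parent_id in {4} -> docs (id 5, d 1), proj (id 6, d 1), usr (id 7, d 1), music (id 9, d 1).
Iteration 2: rows with parent_id in {5,6,7,9} -> bob (id 8, d 2), photos (id 10, d 2), backup (id 11, d 2).
Iteration 3: rows with parent_id in {8,10,11} -> build (id 12, d 3).
Iteration 4: no rows with parent_id in {12}; recursion stops.
SUM(d) = 0 + 1 + 1 + 1 + 1 + 2 + 2 + 2 + 3 = 13.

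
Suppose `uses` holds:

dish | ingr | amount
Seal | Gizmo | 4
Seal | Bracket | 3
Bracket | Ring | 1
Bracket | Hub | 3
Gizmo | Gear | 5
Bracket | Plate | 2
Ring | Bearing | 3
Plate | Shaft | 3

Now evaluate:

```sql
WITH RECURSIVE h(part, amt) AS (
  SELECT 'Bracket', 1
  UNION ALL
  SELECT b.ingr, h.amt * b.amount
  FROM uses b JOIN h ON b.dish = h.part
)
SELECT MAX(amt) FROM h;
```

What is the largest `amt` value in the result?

Base: (Bracket, amt=1).
Iteration 1: components of {Bracket} -> Hub = 1*3 = 3, Plate = 1*2 = 2, Ring = 1*1 = 1.
Iteration 2: components of {Hub,Plate,Ring} -> Bearing = 1*3 = 3, Shaft = 2*3 = 6.
Iteration 3: no further components; recursion stops.
amt values: 1, 1, 3, 2, 3, 6; the maximum is 6.

6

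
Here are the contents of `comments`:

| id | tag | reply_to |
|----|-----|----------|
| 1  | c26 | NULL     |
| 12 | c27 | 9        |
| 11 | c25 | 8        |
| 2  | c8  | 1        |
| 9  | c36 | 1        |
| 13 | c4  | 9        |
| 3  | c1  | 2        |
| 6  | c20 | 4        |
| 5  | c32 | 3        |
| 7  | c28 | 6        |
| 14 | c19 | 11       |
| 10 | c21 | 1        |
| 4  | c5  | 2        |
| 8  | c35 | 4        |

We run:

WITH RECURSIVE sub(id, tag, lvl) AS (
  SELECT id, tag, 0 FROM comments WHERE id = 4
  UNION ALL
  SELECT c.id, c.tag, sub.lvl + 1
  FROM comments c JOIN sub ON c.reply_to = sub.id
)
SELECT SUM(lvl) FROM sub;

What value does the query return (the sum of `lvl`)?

9

Base: id=4 (c5) at lvl 0.
Iteration 1: rows with reply_to in {4} -> c20 (id 6, lvl 1), c35 (id 8, lvl 1).
Iteration 2: rows with reply_to in {6,8} -> c28 (id 7, lvl 2), c25 (id 11, lvl 2).
Iteration 3: rows with reply_to in {7,11} -> c19 (id 14, lvl 3).
Iteration 4: no rows with reply_to in {14}; recursion stops.
SUM(lvl) = 0 + 1 + 1 + 2 + 2 + 3 = 9.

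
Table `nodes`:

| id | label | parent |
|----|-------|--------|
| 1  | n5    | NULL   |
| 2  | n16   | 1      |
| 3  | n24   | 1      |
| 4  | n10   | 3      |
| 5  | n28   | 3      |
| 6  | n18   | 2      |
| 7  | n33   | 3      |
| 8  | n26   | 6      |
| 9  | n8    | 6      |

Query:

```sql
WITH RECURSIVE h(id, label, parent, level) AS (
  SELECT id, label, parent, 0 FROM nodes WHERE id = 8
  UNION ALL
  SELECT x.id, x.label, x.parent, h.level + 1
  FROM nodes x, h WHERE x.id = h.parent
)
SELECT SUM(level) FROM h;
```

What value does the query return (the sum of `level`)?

6

Base: id=8 (n26), parent=6, level 0.
Iteration 1: join on id=6 -> n18 (id 6, parent=2, level 1).
Iteration 2: join on id=2 -> n16 (id 2, parent=1, level 2).
Iteration 3: join on id=1 -> n5 (id 1, parent=NULL, level 3).
Iteration 4: parent is NULL; no match; recursion stops.
SUM(level) = 0 + 1 + 2 + 3 = 6.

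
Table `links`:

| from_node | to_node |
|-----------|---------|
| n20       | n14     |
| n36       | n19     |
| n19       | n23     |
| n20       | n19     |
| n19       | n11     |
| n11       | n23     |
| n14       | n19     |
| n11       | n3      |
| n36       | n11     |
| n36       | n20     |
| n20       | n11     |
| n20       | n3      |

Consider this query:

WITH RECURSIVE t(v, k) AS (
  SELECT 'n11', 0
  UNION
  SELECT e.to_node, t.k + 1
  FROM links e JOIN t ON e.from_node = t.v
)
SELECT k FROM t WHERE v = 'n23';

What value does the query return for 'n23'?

1

Base: (n11, k=0).
Iteration 1: edges from {n11} -> (n23, k=1), (n3, k=1).
Iteration 2: no outgoing edges from {n23,n3}; recursion stops.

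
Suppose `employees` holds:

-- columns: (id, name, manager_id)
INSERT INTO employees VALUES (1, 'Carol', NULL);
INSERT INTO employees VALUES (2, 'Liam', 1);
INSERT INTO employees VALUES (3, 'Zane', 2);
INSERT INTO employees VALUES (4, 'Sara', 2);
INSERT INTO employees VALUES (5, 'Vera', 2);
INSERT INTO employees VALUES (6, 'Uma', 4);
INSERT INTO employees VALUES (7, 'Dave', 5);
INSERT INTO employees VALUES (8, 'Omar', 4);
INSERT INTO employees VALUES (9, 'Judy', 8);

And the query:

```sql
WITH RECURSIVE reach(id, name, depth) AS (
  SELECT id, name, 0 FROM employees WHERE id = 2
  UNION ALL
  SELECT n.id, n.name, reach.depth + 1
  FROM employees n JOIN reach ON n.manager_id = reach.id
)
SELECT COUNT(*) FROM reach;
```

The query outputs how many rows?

Base: id=2 (Liam) at depth 0.
Iteration 1: rows with manager_id in {2} -> Zane (id 3, depth 1), Sara (id 4, depth 1), Vera (id 5, depth 1).
Iteration 2: rows with manager_id in {3,4,5} -> Uma (id 6, depth 2), Dave (id 7, depth 2), Omar (id 8, depth 2).
Iteration 3: rows with manager_id in {6,7,8} -> Judy (id 9, depth 3).
Iteration 4: no rows with manager_id in {9}; recursion stops.
Total rows emitted: 8.

8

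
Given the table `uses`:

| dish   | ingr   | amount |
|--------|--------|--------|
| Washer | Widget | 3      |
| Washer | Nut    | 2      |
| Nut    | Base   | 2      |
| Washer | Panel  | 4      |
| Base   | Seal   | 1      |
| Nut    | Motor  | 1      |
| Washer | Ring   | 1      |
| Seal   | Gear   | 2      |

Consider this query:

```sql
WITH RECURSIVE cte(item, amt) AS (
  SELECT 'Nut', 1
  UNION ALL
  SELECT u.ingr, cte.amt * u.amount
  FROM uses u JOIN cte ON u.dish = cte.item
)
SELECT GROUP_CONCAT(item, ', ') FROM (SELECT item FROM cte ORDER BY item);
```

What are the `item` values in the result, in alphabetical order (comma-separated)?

Base, Gear, Motor, Nut, Seal

Base: (Nut, amt=1).
Iteration 1: components of {Nut} -> Base = 1*2 = 2, Motor = 1*1 = 1.
Iteration 2: components of {Base,Motor} -> Seal = 2*1 = 2.
Iteration 3: components of {Seal} -> Gear = 2*2 = 4.
Iteration 4: no further components; recursion stops.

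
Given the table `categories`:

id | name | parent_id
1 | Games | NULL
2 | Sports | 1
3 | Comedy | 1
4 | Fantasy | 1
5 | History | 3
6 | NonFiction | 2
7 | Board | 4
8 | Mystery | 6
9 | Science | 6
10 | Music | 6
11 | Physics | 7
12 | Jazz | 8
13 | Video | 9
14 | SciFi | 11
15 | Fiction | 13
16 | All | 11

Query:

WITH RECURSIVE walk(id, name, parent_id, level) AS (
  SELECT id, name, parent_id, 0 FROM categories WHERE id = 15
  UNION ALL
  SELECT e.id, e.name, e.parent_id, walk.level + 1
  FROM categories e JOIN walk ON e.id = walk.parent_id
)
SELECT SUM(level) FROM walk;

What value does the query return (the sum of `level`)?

15

Base: id=15 (Fiction), parent_id=13, level 0.
Iteration 1: join on id=13 -> Video (id 13, parent_id=9, level 1).
Iteration 2: join on id=9 -> Science (id 9, parent_id=6, level 2).
Iteration 3: join on id=6 -> NonFiction (id 6, parent_id=2, level 3).
Iteration 4: join on id=2 -> Sports (id 2, parent_id=1, level 4).
Iteration 5: join on id=1 -> Games (id 1, parent_id=NULL, level 5).
Iteration 6: parent_id is NULL; no match; recursion stops.
SUM(level) = 0 + 1 + 2 + 3 + 4 + 5 = 15.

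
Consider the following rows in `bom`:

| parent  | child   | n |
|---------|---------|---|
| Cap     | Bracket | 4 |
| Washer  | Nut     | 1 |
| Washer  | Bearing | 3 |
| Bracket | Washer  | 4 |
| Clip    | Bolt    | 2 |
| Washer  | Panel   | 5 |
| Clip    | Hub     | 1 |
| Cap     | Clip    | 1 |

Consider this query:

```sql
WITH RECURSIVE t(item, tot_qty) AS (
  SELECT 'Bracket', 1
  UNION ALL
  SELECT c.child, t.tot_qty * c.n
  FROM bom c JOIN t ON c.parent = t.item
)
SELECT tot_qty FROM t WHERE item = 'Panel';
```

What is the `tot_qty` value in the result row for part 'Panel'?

Base: (Bracket, tot_qty=1).
Iteration 1: components of {Bracket} -> Washer = 1*4 = 4.
Iteration 2: components of {Washer} -> Bearing = 4*3 = 12, Nut = 4*1 = 4, Panel = 4*5 = 20.
Iteration 3: no further components; recursion stops.

20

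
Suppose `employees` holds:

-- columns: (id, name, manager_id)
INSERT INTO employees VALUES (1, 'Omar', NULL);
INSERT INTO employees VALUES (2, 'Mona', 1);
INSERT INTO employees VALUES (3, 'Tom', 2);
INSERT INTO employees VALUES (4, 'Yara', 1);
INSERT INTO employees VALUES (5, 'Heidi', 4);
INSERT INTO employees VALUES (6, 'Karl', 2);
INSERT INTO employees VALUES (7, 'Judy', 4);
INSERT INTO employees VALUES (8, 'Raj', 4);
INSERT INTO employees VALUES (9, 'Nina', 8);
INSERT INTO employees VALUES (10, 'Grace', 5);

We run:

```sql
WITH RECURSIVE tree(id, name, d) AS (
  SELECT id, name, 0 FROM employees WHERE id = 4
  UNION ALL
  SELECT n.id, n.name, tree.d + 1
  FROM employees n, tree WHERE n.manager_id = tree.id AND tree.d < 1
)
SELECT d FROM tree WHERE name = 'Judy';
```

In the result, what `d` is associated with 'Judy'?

1

Base: id=4 (Yara) at d 0.
Iteration 1: rows with manager_id in {4} -> Heidi (id 5, d 1), Judy (id 7, d 1), Raj (id 8, d 1).
Iteration 2: d < 1 fails for all current rows; recursion stops.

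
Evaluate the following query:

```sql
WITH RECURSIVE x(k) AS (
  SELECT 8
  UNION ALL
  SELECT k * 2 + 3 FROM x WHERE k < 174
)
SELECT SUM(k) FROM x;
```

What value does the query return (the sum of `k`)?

675

Base: k=8.
Iteration 1: 8 < 174 holds -> k = 8 * 2 + 3 = 19.
Iteration 2: 19 < 174 holds -> k = 19 * 2 + 3 = 41.
Iteration 3: 41 < 174 holds -> k = 41 * 2 + 3 = 85.
Iteration 4: 85 < 174 holds -> k = 85 * 2 + 3 = 173.
Iteration 5: 173 < 174 holds -> k = 173 * 2 + 3 = 349.
Iteration 6: 349 < 174 fails; recursion stops.
SUM(k) = 8 + 19 + 41 + 85 + 173 + 349 = 675.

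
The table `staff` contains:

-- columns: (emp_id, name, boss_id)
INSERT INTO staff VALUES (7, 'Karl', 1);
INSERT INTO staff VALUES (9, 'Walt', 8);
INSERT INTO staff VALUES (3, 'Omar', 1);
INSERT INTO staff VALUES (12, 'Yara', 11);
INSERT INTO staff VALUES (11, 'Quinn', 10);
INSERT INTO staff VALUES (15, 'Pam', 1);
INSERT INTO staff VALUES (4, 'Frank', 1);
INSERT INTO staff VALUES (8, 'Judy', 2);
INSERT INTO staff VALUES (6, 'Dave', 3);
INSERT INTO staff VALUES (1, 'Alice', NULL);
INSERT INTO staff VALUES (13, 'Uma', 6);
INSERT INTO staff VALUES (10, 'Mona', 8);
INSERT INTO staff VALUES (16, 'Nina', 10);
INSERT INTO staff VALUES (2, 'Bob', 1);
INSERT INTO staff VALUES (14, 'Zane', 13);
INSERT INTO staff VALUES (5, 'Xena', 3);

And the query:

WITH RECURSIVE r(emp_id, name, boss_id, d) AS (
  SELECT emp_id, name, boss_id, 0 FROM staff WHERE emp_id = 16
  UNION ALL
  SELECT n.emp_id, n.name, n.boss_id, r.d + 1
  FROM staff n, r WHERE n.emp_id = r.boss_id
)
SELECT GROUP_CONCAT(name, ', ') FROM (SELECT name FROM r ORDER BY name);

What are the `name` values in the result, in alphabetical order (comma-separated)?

Alice, Bob, Judy, Mona, Nina

Base: emp_id=16 (Nina), boss_id=10, d 0.
Iteration 1: join on emp_id=10 -> Mona (id 10, boss_id=8, d 1).
Iteration 2: join on emp_id=8 -> Judy (id 8, boss_id=2, d 2).
Iteration 3: join on emp_id=2 -> Bob (id 2, boss_id=1, d 3).
Iteration 4: join on emp_id=1 -> Alice (id 1, boss_id=NULL, d 4).
Iteration 5: boss_id is NULL; no match; recursion stops.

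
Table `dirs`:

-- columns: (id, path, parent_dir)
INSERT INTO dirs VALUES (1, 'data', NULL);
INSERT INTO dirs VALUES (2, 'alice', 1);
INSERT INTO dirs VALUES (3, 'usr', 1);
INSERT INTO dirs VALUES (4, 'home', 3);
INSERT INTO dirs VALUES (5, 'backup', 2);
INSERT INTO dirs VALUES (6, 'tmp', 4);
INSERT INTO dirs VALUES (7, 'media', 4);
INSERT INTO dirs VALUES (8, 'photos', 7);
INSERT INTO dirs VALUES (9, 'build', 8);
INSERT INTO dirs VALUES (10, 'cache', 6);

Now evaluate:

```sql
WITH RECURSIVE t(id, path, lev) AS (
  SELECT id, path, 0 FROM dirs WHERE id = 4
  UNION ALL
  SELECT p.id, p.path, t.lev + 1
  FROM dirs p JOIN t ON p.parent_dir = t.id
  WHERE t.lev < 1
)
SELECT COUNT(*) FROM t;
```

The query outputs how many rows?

3

Base: id=4 (home) at lev 0.
Iteration 1: rows with parent_dir in {4} -> tmp (id 6, lev 1), media (id 7, lev 1).
Iteration 2: lev < 1 fails for all current rows; recursion stops.
Total rows emitted: 3.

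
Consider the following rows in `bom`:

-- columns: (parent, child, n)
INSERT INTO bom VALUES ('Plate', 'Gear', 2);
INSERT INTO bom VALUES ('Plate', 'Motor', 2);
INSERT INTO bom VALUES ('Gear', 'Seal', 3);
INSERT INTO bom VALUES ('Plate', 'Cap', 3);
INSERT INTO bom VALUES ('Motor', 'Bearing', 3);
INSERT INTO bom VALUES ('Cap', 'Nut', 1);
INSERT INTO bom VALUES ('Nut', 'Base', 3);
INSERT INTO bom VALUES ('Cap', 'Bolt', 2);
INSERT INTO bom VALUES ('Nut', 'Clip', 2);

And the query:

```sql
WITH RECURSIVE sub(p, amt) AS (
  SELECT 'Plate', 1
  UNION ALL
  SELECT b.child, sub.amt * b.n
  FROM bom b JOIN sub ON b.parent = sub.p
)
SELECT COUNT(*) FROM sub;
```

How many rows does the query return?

10

Base: (Plate, amt=1).
Iteration 1: components of {Plate} -> Cap = 1*3 = 3, Gear = 1*2 = 2, Motor = 1*2 = 2.
Iteration 2: components of {Cap,Gear,Motor} -> Bearing = 2*3 = 6, Bolt = 3*2 = 6, Nut = 3*1 = 3, Seal = 2*3 = 6.
Iteration 3: components of {Bearing,Bolt,Nut,Seal} -> Base = 3*3 = 9, Clip = 3*2 = 6.
Iteration 4: no further components; recursion stops.
Total rows emitted: 10.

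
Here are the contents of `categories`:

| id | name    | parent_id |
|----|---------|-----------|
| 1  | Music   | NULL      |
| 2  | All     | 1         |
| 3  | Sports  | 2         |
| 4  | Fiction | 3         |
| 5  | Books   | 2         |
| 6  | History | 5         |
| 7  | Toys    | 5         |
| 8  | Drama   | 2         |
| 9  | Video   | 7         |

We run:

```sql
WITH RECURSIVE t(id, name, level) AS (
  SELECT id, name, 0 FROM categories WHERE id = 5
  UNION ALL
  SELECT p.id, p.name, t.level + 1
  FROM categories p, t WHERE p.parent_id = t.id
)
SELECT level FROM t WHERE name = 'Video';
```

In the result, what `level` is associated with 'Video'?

2

Base: id=5 (Books) at level 0.
Iteration 1: rows with parent_id in {5} -> History (id 6, level 1), Toys (id 7, level 1).
Iteration 2: rows with parent_id in {6,7} -> Video (id 9, level 2).
Iteration 3: no rows with parent_id in {9}; recursion stops.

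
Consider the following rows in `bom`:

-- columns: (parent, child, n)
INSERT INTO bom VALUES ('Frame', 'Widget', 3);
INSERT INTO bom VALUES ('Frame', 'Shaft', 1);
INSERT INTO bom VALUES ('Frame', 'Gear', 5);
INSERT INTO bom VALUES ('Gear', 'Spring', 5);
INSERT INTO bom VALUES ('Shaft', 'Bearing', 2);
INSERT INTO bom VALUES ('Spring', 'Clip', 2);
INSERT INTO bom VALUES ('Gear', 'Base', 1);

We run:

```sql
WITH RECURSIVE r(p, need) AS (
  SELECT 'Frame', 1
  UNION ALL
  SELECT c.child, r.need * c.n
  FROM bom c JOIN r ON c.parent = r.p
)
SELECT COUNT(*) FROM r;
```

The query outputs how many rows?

8

Base: (Frame, need=1).
Iteration 1: components of {Frame} -> Gear = 1*5 = 5, Shaft = 1*1 = 1, Widget = 1*3 = 3.
Iteration 2: components of {Gear,Shaft,Widget} -> Base = 5*1 = 5, Bearing = 1*2 = 2, Spring = 5*5 = 25.
Iteration 3: components of {Base,Bearing,Spring} -> Clip = 25*2 = 50.
Iteration 4: no further components; recursion stops.
Total rows emitted: 8.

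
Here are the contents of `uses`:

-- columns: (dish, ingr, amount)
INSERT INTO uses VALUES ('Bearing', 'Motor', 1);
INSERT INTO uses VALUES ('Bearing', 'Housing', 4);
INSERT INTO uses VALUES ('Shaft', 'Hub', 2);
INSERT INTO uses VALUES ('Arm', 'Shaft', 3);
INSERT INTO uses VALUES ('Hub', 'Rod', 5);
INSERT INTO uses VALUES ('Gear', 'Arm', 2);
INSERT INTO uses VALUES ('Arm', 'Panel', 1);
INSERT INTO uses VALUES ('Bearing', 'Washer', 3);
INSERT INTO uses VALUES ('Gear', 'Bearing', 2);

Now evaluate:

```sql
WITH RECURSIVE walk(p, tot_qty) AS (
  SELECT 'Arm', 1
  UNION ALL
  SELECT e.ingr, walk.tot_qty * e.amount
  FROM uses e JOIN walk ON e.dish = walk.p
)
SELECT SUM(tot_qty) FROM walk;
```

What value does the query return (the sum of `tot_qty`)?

Base: (Arm, tot_qty=1).
Iteration 1: components of {Arm} -> Panel = 1*1 = 1, Shaft = 1*3 = 3.
Iteration 2: components of {Panel,Shaft} -> Hub = 3*2 = 6.
Iteration 3: components of {Hub} -> Rod = 6*5 = 30.
Iteration 4: no further components; recursion stops.
SUM(tot_qty) = 1 + 1 + 3 + 6 + 30 = 41.

41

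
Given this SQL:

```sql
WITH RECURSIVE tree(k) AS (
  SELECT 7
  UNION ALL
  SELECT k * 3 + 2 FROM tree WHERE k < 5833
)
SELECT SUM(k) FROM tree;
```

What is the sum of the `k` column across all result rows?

26232

Base: k=7.
Iteration 1: 7 < 5833 holds -> k = 7 * 3 + 2 = 23.
Iteration 2: 23 < 5833 holds -> k = 23 * 3 + 2 = 71.
Iteration 3: 71 < 5833 holds -> k = 71 * 3 + 2 = 215.
Iteration 4: 215 < 5833 holds -> k = 215 * 3 + 2 = 647.
Iteration 5: 647 < 5833 holds -> k = 647 * 3 + 2 = 1943.
Iteration 6: 1943 < 5833 holds -> k = 1943 * 3 + 2 = 5831.
Iteration 7: 5831 < 5833 holds -> k = 5831 * 3 + 2 = 17495.
Iteration 8: 17495 < 5833 fails; recursion stops.
SUM(k) = 7 + 23 + 71 + 215 + 647 + 1943 + 5831 + 17495 = 26232.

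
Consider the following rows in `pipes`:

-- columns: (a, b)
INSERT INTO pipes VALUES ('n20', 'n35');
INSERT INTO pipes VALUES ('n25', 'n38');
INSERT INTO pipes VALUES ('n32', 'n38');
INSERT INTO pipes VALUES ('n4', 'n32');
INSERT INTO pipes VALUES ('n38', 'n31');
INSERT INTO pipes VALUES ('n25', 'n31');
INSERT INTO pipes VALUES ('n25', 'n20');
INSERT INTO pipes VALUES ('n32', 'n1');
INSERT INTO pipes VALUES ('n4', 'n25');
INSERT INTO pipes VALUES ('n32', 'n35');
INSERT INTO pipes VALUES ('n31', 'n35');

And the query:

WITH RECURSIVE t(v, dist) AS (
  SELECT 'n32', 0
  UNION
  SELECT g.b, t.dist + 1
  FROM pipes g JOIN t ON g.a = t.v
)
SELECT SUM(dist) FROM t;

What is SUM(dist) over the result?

8

Base: (n32, dist=0).
Iteration 1: edges from {n32} -> (n1, dist=1), (n35, dist=1), (n38, dist=1).
Iteration 2: edges from {n1,n35,n38} -> (n31, dist=2).
Iteration 3: edges from {n31} -> (n35, dist=3).
Iteration 4: no outgoing edges from {n35}; recursion stops.
SUM(dist) = 0 + 1 + 1 + 1 + 2 + 3 = 8.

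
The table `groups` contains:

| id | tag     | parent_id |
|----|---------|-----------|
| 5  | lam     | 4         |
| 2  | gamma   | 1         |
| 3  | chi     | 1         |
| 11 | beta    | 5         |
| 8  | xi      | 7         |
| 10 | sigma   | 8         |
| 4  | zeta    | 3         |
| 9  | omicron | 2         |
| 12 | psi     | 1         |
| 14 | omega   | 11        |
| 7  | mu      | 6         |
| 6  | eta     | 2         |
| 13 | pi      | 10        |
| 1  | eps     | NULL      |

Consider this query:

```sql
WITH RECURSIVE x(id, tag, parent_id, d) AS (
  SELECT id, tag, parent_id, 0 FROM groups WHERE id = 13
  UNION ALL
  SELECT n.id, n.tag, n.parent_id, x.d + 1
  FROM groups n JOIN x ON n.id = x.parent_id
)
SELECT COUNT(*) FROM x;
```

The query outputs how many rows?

7

Base: id=13 (pi), parent_id=10, d 0.
Iteration 1: join on id=10 -> sigma (id 10, parent_id=8, d 1).
Iteration 2: join on id=8 -> xi (id 8, parent_id=7, d 2).
Iteration 3: join on id=7 -> mu (id 7, parent_id=6, d 3).
Iteration 4: join on id=6 -> eta (id 6, parent_id=2, d 4).
Iteration 5: join on id=2 -> gamma (id 2, parent_id=1, d 5).
Iteration 6: join on id=1 -> eps (id 1, parent_id=NULL, d 6).
Iteration 7: parent_id is NULL; no match; recursion stops.
Total rows emitted: 7.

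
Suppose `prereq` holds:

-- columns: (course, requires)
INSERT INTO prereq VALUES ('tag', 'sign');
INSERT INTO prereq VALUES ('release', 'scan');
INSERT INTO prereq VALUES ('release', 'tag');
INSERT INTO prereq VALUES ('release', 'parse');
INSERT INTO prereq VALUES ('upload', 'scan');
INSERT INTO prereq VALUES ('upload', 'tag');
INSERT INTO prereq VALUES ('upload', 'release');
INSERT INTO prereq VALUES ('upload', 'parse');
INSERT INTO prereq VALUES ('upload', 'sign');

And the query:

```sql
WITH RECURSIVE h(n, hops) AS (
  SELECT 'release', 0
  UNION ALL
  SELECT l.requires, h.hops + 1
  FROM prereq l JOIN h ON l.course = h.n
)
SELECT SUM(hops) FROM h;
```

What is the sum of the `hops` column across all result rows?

Base: (release, hops=0).
Iteration 1: edges from {release} -> (parse, hops=1), (scan, hops=1), (tag, hops=1).
Iteration 2: edges from {parse,scan,tag} -> (sign, hops=2).
Iteration 3: no outgoing edges from {sign}; recursion stops.
SUM(hops) = 0 + 1 + 1 + 1 + 2 = 5.

5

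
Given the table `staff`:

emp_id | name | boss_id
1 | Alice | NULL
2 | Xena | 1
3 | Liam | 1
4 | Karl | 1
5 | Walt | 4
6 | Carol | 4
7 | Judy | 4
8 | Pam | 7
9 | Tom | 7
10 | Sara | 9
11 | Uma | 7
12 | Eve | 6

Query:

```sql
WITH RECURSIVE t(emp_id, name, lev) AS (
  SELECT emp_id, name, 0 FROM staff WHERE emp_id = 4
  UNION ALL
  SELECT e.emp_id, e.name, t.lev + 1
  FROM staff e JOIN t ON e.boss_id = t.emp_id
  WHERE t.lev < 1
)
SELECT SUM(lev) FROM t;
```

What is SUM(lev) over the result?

3

Base: emp_id=4 (Karl) at lev 0.
Iteration 1: rows with boss_id in {4} -> Walt (id 5, lev 1), Carol (id 6, lev 1), Judy (id 7, lev 1).
Iteration 2: lev < 1 fails for all current rows; recursion stops.
SUM(lev) = 0 + 1 + 1 + 1 = 3.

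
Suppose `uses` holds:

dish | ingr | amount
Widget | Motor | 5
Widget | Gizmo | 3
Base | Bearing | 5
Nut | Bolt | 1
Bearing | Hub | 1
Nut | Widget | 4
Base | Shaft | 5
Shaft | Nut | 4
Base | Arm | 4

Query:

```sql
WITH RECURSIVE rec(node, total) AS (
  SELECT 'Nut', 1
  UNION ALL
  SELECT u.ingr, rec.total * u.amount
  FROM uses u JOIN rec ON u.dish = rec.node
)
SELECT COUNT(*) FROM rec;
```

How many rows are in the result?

5

Base: (Nut, total=1).
Iteration 1: components of {Nut} -> Bolt = 1*1 = 1, Widget = 1*4 = 4.
Iteration 2: components of {Bolt,Widget} -> Gizmo = 4*3 = 12, Motor = 4*5 = 20.
Iteration 3: no further components; recursion stops.
Total rows emitted: 5.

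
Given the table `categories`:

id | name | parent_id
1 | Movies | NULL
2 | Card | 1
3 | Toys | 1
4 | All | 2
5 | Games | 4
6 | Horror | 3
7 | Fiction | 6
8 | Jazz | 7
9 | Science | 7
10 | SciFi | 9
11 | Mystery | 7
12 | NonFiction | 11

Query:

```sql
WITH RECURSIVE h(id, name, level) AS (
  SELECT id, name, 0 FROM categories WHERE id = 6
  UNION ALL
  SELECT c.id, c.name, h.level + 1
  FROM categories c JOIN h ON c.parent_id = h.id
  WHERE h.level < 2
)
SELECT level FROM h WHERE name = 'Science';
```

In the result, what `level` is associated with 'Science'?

Base: id=6 (Horror) at level 0.
Iteration 1: rows with parent_id in {6} -> Fiction (id 7, level 1).
Iteration 2: rows with parent_id in {7} -> Jazz (id 8, level 2), Science (id 9, level 2), Mystery (id 11, level 2).
Iteration 3: level < 2 fails for all current rows; recursion stops.

2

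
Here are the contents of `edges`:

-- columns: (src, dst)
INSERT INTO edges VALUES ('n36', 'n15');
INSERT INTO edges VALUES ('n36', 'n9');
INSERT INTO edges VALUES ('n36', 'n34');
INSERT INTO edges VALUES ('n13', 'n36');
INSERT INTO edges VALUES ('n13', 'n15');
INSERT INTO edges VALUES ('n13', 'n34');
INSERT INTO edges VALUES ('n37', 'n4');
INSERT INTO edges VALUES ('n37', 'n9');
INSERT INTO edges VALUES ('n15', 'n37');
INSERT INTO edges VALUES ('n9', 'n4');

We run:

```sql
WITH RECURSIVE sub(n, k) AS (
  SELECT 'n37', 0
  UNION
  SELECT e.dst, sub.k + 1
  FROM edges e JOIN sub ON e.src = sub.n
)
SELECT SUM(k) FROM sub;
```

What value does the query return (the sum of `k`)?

4

Base: (n37, k=0).
Iteration 1: edges from {n37} -> (n4, k=1), (n9, k=1).
Iteration 2: edges from {n4,n9} -> (n4, k=2).
Iteration 3: no outgoing edges from {n4}; recursion stops.
SUM(k) = 0 + 1 + 1 + 2 = 4.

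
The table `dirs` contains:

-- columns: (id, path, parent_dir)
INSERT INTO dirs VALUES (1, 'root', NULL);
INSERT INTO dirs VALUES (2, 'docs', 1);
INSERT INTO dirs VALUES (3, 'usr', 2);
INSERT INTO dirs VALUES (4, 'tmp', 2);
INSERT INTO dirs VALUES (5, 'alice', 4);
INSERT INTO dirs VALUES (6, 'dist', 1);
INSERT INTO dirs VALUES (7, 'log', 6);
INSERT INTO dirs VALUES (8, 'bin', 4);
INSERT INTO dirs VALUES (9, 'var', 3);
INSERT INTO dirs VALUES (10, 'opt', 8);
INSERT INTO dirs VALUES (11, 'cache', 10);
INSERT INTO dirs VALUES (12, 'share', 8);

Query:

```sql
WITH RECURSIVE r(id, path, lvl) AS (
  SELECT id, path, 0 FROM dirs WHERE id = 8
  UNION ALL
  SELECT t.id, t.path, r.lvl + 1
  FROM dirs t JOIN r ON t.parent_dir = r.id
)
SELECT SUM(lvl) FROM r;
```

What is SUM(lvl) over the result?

Base: id=8 (bin) at lvl 0.
Iteration 1: rows with parent_dir in {8} -> opt (id 10, lvl 1), share (id 12, lvl 1).
Iteration 2: rows with parent_dir in {10,12} -> cache (id 11, lvl 2).
Iteration 3: no rows with parent_dir in {11}; recursion stops.
SUM(lvl) = 0 + 1 + 1 + 2 = 4.

4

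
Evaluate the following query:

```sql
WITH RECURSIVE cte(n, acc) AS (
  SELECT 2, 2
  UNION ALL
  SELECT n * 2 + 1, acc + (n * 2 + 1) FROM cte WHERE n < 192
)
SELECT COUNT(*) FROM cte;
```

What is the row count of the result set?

Base: n=2, acc=2.
Iteration 1: 2 < 192 holds -> n = 2 * 2 + 1 = 5, acc = 2 + 5 = 7.
Iteration 2: 5 < 192 holds -> n = 5 * 2 + 1 = 11, acc = 7 + 11 = 18.
Iteration 3: 11 < 192 holds -> n = 11 * 2 + 1 = 23, acc = 18 + 23 = 41.
Iteration 4: 23 < 192 holds -> n = 23 * 2 + 1 = 47, acc = 41 + 47 = 88.
Iteration 5: 47 < 192 holds -> n = 47 * 2 + 1 = 95, acc = 88 + 95 = 183.
Iteration 6: 95 < 192 holds -> n = 95 * 2 + 1 = 191, acc = 183 + 191 = 374.
Iteration 7: 191 < 192 holds -> n = 191 * 2 + 1 = 383, acc = 374 + 383 = 757.
Iteration 8: 383 < 192 fails; recursion stops.
Total rows emitted: 8.

8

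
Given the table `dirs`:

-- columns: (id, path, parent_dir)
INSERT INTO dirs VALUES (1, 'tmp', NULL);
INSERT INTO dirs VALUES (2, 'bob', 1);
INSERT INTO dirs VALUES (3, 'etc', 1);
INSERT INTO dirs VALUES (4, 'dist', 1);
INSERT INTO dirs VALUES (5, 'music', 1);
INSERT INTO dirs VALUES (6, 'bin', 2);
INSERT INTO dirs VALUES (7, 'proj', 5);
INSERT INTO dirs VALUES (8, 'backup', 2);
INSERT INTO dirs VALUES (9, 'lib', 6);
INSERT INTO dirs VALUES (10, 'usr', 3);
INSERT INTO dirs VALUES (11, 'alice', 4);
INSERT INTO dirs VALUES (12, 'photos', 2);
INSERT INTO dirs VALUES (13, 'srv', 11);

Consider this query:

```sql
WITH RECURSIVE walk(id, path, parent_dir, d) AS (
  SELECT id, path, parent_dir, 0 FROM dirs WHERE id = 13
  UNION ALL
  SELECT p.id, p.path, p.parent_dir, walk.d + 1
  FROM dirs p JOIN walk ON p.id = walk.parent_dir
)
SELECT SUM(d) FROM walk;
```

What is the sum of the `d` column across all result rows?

Base: id=13 (srv), parent_dir=11, d 0.
Iteration 1: join on id=11 -> alice (id 11, parent_dir=4, d 1).
Iteration 2: join on id=4 -> dist (id 4, parent_dir=1, d 2).
Iteration 3: join on id=1 -> tmp (id 1, parent_dir=NULL, d 3).
Iteration 4: parent_dir is NULL; no match; recursion stops.
SUM(d) = 0 + 1 + 2 + 3 = 6.

6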